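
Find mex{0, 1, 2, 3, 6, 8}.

The values 0, 1, 2, 3 are all present; 4 is the first non-negative integer missing from the set.

4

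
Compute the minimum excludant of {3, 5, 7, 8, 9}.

0

0 is not in the set, so the mex is 0.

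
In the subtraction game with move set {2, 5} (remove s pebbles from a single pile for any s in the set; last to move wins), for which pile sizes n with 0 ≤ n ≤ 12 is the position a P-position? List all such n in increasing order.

0, 1, 4, 7, 8, 11

Build the Grundy sequence with g(k) = mex{g(k−s) : s ∈ {2, 5}, s ≤ k}:
g(0) = mex{} = 0
g(1) = mex{} = 0
g(2) = mex{0} = 1
g(3) = mex{0} = 1
g(4) = mex{1} = 0
g(5) = mex{0,1} = 2
g(6) = mex{0} = 1
g(7) = mex{1,2} = 0
g(8) = mex{1} = 0
g(9) = mex{0} = 1
g(10) = mex{0,2} = 1
g(11) = mex{1} = 0
g(12) = mex{0,1} = 2
The P-positions (g = 0) in 0..12 are 0, 1, 4, 7, 8, 11.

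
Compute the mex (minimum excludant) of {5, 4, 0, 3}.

1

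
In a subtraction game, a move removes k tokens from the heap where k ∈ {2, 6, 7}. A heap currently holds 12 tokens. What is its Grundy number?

Compute g(0), g(1), … for moves {2, 6, 7}:
k:     0  1  2  3  4  5  6  7  8  9 10 11 12
g(k):  0  0  1  1  0  0  1  1  2  0  3  1  2
So g(12) = 2.

2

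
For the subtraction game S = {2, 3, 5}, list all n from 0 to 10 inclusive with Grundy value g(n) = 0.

Compute g(0), g(1), … for moves {2, 3, 5}:
k:     0  1  2  3  4  5  6  7  8  9 10
g(k):  0  0  1  1  2  2  3  0  0  1  1
The P-positions (g = 0) in 0..10 are 0, 1, 7, 8.

0, 1, 7, 8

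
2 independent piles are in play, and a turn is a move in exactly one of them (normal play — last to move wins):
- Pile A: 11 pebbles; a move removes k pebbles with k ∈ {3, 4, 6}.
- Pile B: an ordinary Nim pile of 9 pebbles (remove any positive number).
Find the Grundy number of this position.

9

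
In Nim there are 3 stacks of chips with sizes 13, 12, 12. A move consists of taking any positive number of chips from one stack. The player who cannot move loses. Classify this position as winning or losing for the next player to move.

Nim-sum: 13 XOR 12 XOR 12 = 13.
The nim-sum is 13 ≠ 0, so this is an N-position: the player to move can win.

Winning position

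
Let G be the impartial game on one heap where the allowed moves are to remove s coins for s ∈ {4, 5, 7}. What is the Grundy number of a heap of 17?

1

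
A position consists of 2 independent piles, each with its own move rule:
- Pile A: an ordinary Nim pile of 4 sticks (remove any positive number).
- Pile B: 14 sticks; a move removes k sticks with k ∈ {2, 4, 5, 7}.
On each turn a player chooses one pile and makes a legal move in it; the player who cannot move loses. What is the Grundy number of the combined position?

6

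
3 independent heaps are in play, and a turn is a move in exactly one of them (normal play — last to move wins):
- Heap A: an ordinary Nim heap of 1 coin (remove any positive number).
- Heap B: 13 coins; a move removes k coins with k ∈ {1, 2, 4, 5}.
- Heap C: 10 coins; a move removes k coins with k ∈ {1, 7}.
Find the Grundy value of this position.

Heap A is a plain Nim heap of size 1, so its Grundy value is 1.
For heap B, compute g(0), g(1), … with moves {1, 2, 4, 5}:
k:     0  1  2  3  4  5  6  7  8  9 10 11 12 13
g(k):  0  1  2  0  1  2  0  1  2  0  1  2  0  1
So g(13) = 1.
For heap C, compute g(0), g(1), … with moves {1, 7}:
g(0) = mex{} = 0
g(1) = mex{0} = 1
g(2) = mex{1} = 0
g(3) = mex{0} = 1
g(4) = mex{1} = 0
g(5) = mex{0} = 1
g(6) = mex{1} = 0
g(7) = mex{0} = 1
g(8) = mex{1} = 0
g(9) = mex{0} = 1
g(10) = mex{1} = 0
So g(10) = 0.
By the Sprague-Grundy theorem, the Grundy value of a sum of independent games is the XOR of the component values.
Combined value = 1 ⊕ 1 ⊕ 0 = 0.

0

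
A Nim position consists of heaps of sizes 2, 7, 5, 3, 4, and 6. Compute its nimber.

Write each in binary and XOR column by column:
  010  (2)
  111  (7)
  101  (5)
  011  (3)
  100  (4)
  110  (6)
  ---
  001  (1)

1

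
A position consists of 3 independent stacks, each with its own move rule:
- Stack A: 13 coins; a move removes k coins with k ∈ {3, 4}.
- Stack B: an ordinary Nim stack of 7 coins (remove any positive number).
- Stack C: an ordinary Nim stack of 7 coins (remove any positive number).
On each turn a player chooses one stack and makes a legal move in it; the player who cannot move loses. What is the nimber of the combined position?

2

For stack A, compute g(0), g(1), … with moves {3, 4}:
k:     0  1  2  3  4  5  6  7  8  9 10 11 12 13
g(k):  0  0  0  1  1  1  2  0  0  0  1  1  1  2
So g(13) = 2.
Stack B is a plain Nim stack of size 7, so its Grundy value is 7.
Stack C is a plain Nim stack of size 7, so its Grundy value is 7.
The value of a disjunctive sum is the nim-sum of the parts.
Combined value = 2 XOR 7 XOR 7 = 2.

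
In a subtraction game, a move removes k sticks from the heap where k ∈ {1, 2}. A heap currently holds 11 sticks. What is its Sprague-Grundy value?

2

Build the Grundy sequence with g(k) = mex{g(k−s) : s ∈ {1, 2}, s ≤ k}:
g(0) = mex{} = 0
g(1) = mex{0} = 1
g(2) = mex{0,1} = 2
g(3) = mex{1,2} = 0
g(4) = mex{0,2} = 1
g(5) = mex{0,1} = 2
g(6) = mex{1,2} = 0
g(7) = mex{0,2} = 1
g(8) = mex{0,1} = 2
g(9) = mex{1,2} = 0
g(10) = mex{0,2} = 1
g(11) = mex{0,1} = 2
So g(11) = 2.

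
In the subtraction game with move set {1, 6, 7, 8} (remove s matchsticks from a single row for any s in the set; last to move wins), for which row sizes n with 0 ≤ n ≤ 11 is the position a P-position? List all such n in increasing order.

Build the Grundy sequence with g(k) = mex{g(k−s) : s ∈ {1, 6, 7, 8}, s ≤ k}:
g(0) = mex{} = 0
g(1) = mex{0} = 1
g(2) = mex{1} = 0
g(3) = mex{0} = 1
g(4) = mex{1} = 0
g(5) = mex{0} = 1
g(6) = mex{0,1} = 2
g(7) = mex{0,1,2} = 3
g(8) = mex{0,1,3} = 2
g(9) = mex{0,1,2} = 3
g(10) = mex{0,1,3} = 2
g(11) = mex{0,1,2} = 3
The P-positions (g = 0) in 0..11 are 0, 2, 4.

0, 2, 4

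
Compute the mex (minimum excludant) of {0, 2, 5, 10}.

1

0 is in the set but 1 is not, so the mex is 1.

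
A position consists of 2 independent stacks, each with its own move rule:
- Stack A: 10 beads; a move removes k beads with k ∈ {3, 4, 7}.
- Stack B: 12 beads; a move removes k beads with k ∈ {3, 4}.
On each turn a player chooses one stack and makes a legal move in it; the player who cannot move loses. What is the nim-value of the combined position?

Grundy values for stack A (subtraction set {3, 4, 7}):
k:     0  1  2  3  4  5  6  7  8  9 10
g(k):  0  0  0  1  1  1  2  2  2  3  0
So g(10) = 0.
For stack B, compute g(0), g(1), … with moves {3, 4}:
g(0) = mex{} = 0
g(1) = mex{} = 0
g(2) = mex{} = 0
g(3) = mex{0} = 1
g(4) = mex{0} = 1
g(5) = mex{0} = 1
g(6) = mex{0,1} = 2
g(7) = mex{1} = 0
g(8) = mex{1} = 0
g(9) = mex{1,2} = 0
g(10) = mex{0,2} = 1
g(11) = mex{0} = 1
g(12) = mex{0} = 1
So g(12) = 1.
The value of a disjunctive sum is the nim-sum of the parts.
Combined value = 0 ⊕ 1 = 1.

1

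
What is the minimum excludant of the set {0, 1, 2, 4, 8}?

3

The values 0, 1, 2 are all present; 3 is the first non-negative integer missing from the set.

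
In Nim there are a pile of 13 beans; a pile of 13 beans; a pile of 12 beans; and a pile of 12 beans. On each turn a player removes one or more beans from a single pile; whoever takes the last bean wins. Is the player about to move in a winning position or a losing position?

Losing position

Compute the nim-sum pairwise:
13 ⊕ 13 = 0
0 ⊕ 12 = 12
12 ⊕ 12 = 0
The nim-sum is 0, so this is a P-position: the player to move is in a losing position under optimal play.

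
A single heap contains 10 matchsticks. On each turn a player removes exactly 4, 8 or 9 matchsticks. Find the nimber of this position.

Grundy values for subtraction set {4, 8, 9}:
g(0) = mex{} = 0
g(1) = mex{} = 0
g(2) = mex{} = 0
g(3) = mex{} = 0
g(4) = mex{0} = 1
g(5) = mex{0} = 1
g(6) = mex{0} = 1
g(7) = mex{0} = 1
g(8) = mex{0,1} = 2
g(9) = mex{0,1} = 2
g(10) = mex{0,1} = 2
So g(10) = 2.

2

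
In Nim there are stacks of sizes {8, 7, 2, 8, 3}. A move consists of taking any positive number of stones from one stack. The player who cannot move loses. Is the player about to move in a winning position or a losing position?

Nim-sum: 8 ⊕ 7 ⊕ 2 ⊕ 8 ⊕ 3 = 6.
The nim-sum is 6 ≠ 0, so this is an N-position: the player to move can win.

Winning position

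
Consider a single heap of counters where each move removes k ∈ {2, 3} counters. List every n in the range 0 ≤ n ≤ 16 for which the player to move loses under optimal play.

0, 1, 5, 6, 10, 11, 15, 16

Build the Grundy sequence with g(k) = mex{g(k−s) : s ∈ {2, 3}, s ≤ k}:
k:     0  1  2  3  4  5  6  7  8  9 10 11 12 13 14 15 16
g(k):  0  0  1  1  2  0  0  1  1  2  0  0  1  1  2  0  0
The P-positions (g = 0) in 0..16 are 0, 1, 5, 6, 10, 11, 15, 16.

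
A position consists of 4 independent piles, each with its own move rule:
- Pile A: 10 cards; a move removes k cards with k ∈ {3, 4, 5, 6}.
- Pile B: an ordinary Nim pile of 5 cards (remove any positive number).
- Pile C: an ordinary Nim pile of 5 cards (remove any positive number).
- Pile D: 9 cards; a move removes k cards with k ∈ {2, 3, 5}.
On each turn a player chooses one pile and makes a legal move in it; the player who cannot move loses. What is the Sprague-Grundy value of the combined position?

1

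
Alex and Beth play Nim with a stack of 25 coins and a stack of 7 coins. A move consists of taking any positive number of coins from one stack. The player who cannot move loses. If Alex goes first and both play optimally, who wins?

Alex wins

Nim-sum: 25 ^ 7 = 30.
The nim-sum is 30 ≠ 0, so this is an N-position: the player to move can win; Alex has a winning move.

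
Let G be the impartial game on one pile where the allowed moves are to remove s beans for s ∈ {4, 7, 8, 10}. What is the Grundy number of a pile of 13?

3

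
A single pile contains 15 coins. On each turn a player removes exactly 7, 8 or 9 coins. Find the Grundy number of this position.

Build the Grundy sequence with g(k) = mex{g(k−s) : s ∈ {7, 8, 9}, s ≤ k}:
k:     0  1  2  3  4  5  6  7  8  9 10 11 12 13 14 15
g(k):  0  0  0  0  0  0  0  1  1  1  1  1  1  1  2  2
So g(15) = 2.

2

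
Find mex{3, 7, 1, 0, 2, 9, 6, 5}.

The values 0, 1, 2, 3 are all present; 4 is the first non-negative integer missing from the set.

4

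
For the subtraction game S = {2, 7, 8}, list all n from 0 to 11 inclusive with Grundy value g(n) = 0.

0, 1, 4, 5, 10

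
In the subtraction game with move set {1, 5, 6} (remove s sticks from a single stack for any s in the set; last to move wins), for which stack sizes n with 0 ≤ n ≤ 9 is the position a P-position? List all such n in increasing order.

0, 2, 4

Build the Grundy sequence with g(k) = mex{g(k−s) : s ∈ {1, 5, 6}, s ≤ k}:
g(0) = mex{} = 0
g(1) = mex{0} = 1
g(2) = mex{1} = 0
g(3) = mex{0} = 1
g(4) = mex{1} = 0
g(5) = mex{0} = 1
g(6) = mex{0,1} = 2
g(7) = mex{0,1,2} = 3
g(8) = mex{0,1,3} = 2
g(9) = mex{0,1,2} = 3
The P-positions (g = 0) in 0..9 are 0, 2, 4.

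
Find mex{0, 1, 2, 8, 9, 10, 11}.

The values 0, 1, 2 are all present; 3 is the first non-negative integer missing from the set.

3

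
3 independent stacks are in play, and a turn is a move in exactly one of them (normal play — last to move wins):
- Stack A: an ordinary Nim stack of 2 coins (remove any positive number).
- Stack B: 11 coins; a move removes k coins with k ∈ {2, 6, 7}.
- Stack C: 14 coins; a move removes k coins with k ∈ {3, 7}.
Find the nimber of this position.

Stack A is a plain Nim stack of size 2, so its Grundy value is 2.
Build the Grundy sequence for stack B with g(k) = mex{g(k−s) : s ∈ {2, 6, 7}, s ≤ k}:
g(0) = mex{} = 0
g(1) = mex{} = 0
g(2) = mex{0} = 1
g(3) = mex{0} = 1
g(4) = mex{1} = 0
g(5) = mex{1} = 0
g(6) = mex{0} = 1
g(7) = mex{0} = 1
g(8) = mex{0,1} = 2
g(9) = mex{1} = 0
g(10) = mex{0,1,2} = 3
g(11) = mex{0} = 1
So g(11) = 1.
Build the Grundy sequence for stack C with g(k) = mex{g(k−s) : s ∈ {3, 7}, s ≤ k}:
g(0) = mex{} = 0
g(1) = mex{} = 0
g(2) = mex{} = 0
g(3) = mex{0} = 1
g(4) = mex{0} = 1
g(5) = mex{0} = 1
g(6) = mex{1} = 0
g(7) = mex{0,1} = 2
g(8) = mex{0,1} = 2
g(9) = mex{0} = 1
g(10) = mex{1,2} = 0
g(11) = mex{1,2} = 0
g(12) = mex{1} = 0
g(13) = mex{0} = 1
g(14) = mex{0,2} = 1
So g(14) = 1.
By the Sprague-Grundy theorem, the Grundy value of a sum of independent games is the XOR of the component values.
Combined value = 2 XOR 1 XOR 1 = 2.

2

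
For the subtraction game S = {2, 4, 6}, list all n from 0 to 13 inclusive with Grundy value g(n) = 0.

0, 1, 8, 9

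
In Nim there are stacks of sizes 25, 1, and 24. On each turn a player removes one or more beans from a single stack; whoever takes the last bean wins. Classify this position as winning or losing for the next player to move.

Losing position

Compute the nim-sum pairwise:
25 XOR 1 = 24
24 XOR 24 = 0
The nim-sum is 0, so this is a P-position: the player to move is in a losing position under optimal play.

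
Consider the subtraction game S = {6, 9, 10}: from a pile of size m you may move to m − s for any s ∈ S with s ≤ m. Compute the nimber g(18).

Grundy values for subtraction set {6, 9, 10}:
k:     0  1  2  3  4  5  6  7  8  9 10 11 12 13 14 15 16 17 18
g(k):  0  0  0  0  0  0  1  1  1  1  1  1  2  2  2  2  0  0  0
So g(18) = 0.

0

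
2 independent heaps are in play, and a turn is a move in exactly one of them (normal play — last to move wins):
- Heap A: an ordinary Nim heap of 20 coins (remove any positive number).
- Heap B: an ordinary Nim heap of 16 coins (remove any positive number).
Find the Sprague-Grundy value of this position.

4

Heap A is a plain Nim heap of size 20, so its Grundy value is 20.
Heap B is a plain Nim heap of size 16, so its Grundy value is 16.
The value of a disjunctive sum is the nim-sum of the parts.
Combined value = 20 ⊕ 16 = 4.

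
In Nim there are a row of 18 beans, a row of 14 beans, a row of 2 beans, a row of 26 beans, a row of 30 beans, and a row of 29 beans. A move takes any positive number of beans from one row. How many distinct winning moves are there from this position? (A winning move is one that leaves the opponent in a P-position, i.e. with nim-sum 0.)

Compute the nim-sum pairwise:
18 XOR 14 = 28
28 XOR 2 = 30
30 XOR 26 = 4
4 XOR 30 = 26
26 XOR 29 = 7
The overall nim-sum is X = 7. A row of size p has a winning move iff p XOR X < p (reduce it to p XOR X).
  18: 18 XOR 7 = 21 ≥ 18 — no move.
  14: 14 XOR 7 = 9 < 14 — winning move (to 9).
  2: 2 XOR 7 = 5 ≥ 2 — no move.
  26: 26 XOR 7 = 29 ≥ 26 — no move.
  30: 30 XOR 7 = 25 < 30 — winning move (to 25).
  29: 29 XOR 7 = 26 < 29 — winning move (to 26).
That gives 3 winning moves.

3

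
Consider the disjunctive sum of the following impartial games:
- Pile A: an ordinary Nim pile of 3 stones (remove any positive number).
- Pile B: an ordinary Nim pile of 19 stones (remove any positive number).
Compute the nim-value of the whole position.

16

Pile A is a plain Nim pile of size 3, so its Grundy value is 3.
Pile B is a plain Nim pile of size 19, so its Grundy value is 19.
By the Sprague-Grundy theorem, the Grundy value of a sum of independent games is the XOR of the component values.
Combined value = 3 XOR 19 = 16.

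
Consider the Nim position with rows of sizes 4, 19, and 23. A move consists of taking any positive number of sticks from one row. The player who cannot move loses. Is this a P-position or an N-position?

Nim-sum: 4 ⊕ 19 ⊕ 23 = 0.
The nim-sum is 0, so this is a P-position: the player to move is in a losing position under optimal play.

P-position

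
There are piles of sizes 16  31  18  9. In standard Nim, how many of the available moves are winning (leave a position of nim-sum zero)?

Nim-sum: 16 ^ 31 ^ 18 ^ 9 = 20.
The overall nim-sum is X = 20. A pile of size p has a winning move iff p XOR X < p (reduce it to p XOR X).
  16: 16 XOR 20 = 4 < 16 — winning move (to 4).
  31: 31 XOR 20 = 11 < 31 — winning move (to 11).
  18: 18 XOR 20 = 6 < 18 — winning move (to 6).
  9: 9 XOR 20 = 29 ≥ 9 — no move.
That gives 3 winning moves.

3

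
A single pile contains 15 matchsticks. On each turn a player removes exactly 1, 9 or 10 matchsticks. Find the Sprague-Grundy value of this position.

Grundy values for subtraction set {1, 9, 10}:
k:     0  1  2  3  4  5  6  7  8  9 10 11 12 13 14 15
g(k):  0  1  0  1  0  1  0  1  0  1  2  3  2  3  2  3
So g(15) = 3.

3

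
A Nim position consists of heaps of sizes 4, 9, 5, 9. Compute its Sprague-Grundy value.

1

Compute the nim-sum pairwise:
4 ^ 9 = 13
13 ^ 5 = 8
8 ^ 9 = 1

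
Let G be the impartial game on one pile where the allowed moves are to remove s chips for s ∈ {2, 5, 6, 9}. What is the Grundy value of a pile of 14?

1

Compute g(0), g(1), … for moves {2, 5, 6, 9}:
k:     0  1  2  3  4  5  6  7  8  9 10 11 12 13 14
g(k):  0  0  1  1  0  2  1  3  0  2  1  0  0  1  1
So g(14) = 1.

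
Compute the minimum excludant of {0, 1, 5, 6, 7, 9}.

2

The values 0, 1 are all present; 2 is the first non-negative integer missing from the set.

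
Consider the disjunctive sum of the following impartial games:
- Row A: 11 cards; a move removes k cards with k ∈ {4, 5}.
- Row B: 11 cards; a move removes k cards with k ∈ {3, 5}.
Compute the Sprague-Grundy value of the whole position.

Build the Grundy sequence for row A with g(k) = mex{g(k−s) : s ∈ {4, 5}, s ≤ k}:
k:     0  1  2  3  4  5  6  7  8  9 10 11
g(k):  0  0  0  0  1  1  1  1  2  0  0  0
So g(11) = 0.
Build the Grundy sequence for row B with g(k) = mex{g(k−s) : s ∈ {3, 5}, s ≤ k}:
k:     0  1  2  3  4  5  6  7  8  9 10 11
g(k):  0  0  0  1  1  1  2  2  0  0  0  1
So g(11) = 1.
The value of a disjunctive sum is the nim-sum of the parts.
Combined value = 0 XOR 1 = 1.

1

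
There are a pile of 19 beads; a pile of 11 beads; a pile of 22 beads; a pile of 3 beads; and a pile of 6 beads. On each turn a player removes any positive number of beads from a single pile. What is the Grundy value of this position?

11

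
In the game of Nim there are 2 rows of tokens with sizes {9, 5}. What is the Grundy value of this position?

Write each in binary and XOR column by column:
  1001  (9)
  0101  (5)
  ----
  1100  (12)

12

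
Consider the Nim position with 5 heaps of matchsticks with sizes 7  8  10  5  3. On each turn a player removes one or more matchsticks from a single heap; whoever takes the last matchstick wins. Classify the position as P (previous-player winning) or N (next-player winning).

N-position

In binary:
  0111  (7)
  1000  (8)
  1010  (10)
  0101  (5)
  0011  (3)
  ----
  0011  (3)
The nim-sum is 3 ≠ 0, so this is an N-position: the player to move can win.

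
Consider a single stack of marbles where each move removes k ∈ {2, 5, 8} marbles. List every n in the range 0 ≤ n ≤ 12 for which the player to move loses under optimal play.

0, 1, 4, 7, 10, 11

Build the Grundy sequence with g(k) = mex{g(k−s) : s ∈ {2, 5, 8}, s ≤ k}:
g(0) = mex{} = 0
g(1) = mex{} = 0
g(2) = mex{0} = 1
g(3) = mex{0} = 1
g(4) = mex{1} = 0
g(5) = mex{0,1} = 2
g(6) = mex{0} = 1
g(7) = mex{1,2} = 0
g(8) = mex{0,1} = 2
g(9) = mex{0} = 1
g(10) = mex{1,2} = 0
g(11) = mex{1} = 0
g(12) = mex{0} = 1
The P-positions (g = 0) in 0..12 are 0, 1, 4, 7, 10, 11.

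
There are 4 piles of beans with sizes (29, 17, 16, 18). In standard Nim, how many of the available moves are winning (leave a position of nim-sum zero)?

1

Bitwise XOR of the heap sizes:
  11101  (29)
  10001  (17)
  10000  (16)
  10010  (18)
  -----
  01110  (14)
The overall nim-sum is X = 14. A pile of size p has a winning move iff p XOR X < p (reduce it to p XOR X).
  29: 29 XOR 14 = 19 < 29 — winning move (to 19).
  17: 17 XOR 14 = 31 ≥ 17 — no move.
  16: 16 XOR 14 = 30 ≥ 16 — no move.
  18: 18 XOR 14 = 28 ≥ 18 — no move.
That gives 1 winning move.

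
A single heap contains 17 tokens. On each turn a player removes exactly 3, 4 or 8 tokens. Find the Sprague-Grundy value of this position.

1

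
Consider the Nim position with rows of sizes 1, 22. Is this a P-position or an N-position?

Bitwise XOR of the heap sizes:
  00001  (1)
  10110  (22)
  -----
  10111  (23)
The nim-sum is 23 ≠ 0, so this is an N-position: the player to move can win.

N-position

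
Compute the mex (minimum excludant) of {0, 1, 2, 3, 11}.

4

The values 0, 1, 2, 3 are all present; 4 is the first non-negative integer missing from the set.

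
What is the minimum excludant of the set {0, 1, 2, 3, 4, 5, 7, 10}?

6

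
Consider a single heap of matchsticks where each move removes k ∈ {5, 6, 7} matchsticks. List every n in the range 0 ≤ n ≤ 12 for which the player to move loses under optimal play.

0, 1, 2, 3, 4, 12

Compute g(0), g(1), … for moves {5, 6, 7}:
g(0) = mex{} = 0
g(1) = mex{} = 0
g(2) = mex{} = 0
g(3) = mex{} = 0
g(4) = mex{} = 0
g(5) = mex{0} = 1
g(6) = mex{0} = 1
g(7) = mex{0} = 1
g(8) = mex{0} = 1
g(9) = mex{0} = 1
g(10) = mex{0,1} = 2
g(11) = mex{0,1} = 2
g(12) = mex{1} = 0
The P-positions (g = 0) in 0..12 are 0, 1, 2, 3, 4, 12.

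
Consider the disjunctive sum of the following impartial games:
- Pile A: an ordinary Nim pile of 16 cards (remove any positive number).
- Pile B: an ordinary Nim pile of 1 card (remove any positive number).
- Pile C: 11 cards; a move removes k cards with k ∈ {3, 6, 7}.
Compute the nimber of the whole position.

Pile A is a plain Nim pile of size 16, so its Grundy value is 16.
Pile B is a plain Nim pile of size 1, so its Grundy value is 1.
Grundy values for pile C (subtraction set {3, 6, 7}):
g(0) = mex{} = 0
g(1) = mex{} = 0
g(2) = mex{} = 0
g(3) = mex{0} = 1
g(4) = mex{0} = 1
g(5) = mex{0} = 1
g(6) = mex{0,1} = 2
g(7) = mex{0,1} = 2
g(8) = mex{0,1} = 2
g(9) = mex{0,1,2} = 3
g(10) = mex{1,2} = 0
g(11) = mex{1,2} = 0
So g(11) = 0.
By the Sprague-Grundy theorem, the Grundy value of a sum of independent games is the XOR of the component values.
Combined value = 16 ⊕ 1 ⊕ 0 = 17.

17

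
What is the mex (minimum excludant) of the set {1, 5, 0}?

2

The values 0, 1 are all present; 2 is the first non-negative integer missing from the set.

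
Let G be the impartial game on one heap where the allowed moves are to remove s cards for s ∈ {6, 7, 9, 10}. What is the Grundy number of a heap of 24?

Build the Grundy sequence with g(k) = mex{g(k−s) : s ∈ {6, 7, 9, 10}, s ≤ k}:
k:     0  1  2  3  4  5  6  7  8  9 10 11 12 13 14 15 16 17 18 19 20 21 22 23 24
g(k):  0  0  0  0  0  0  1  1  1  1  1  1  2  2  2  2  0  0  0  0  0  0  1  1  1
So g(24) = 1.

1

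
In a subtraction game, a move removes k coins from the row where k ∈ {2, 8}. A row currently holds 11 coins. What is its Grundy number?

0

Build the Grundy sequence with g(k) = mex{g(k−s) : s ∈ {2, 8}, s ≤ k}:
g(0) = mex{} = 0
g(1) = mex{} = 0
g(2) = mex{0} = 1
g(3) = mex{0} = 1
g(4) = mex{1} = 0
g(5) = mex{1} = 0
g(6) = mex{0} = 1
g(7) = mex{0} = 1
g(8) = mex{0,1} = 2
g(9) = mex{0,1} = 2
g(10) = mex{1,2} = 0
g(11) = mex{1,2} = 0
So g(11) = 0.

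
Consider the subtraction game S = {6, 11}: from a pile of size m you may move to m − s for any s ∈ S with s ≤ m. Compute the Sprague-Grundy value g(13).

2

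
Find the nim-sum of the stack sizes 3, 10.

Compute the nim-sum pairwise:
3 XOR 10 = 9

9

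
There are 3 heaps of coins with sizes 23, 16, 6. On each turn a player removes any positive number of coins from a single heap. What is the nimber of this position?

Compute the nim-sum pairwise:
23 ^ 16 = 7
7 ^ 6 = 1

1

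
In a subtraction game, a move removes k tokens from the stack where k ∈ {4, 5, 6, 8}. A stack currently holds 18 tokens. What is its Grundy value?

Grundy values for subtraction set {4, 5, 6, 8}:
k:     0  1  2  3  4  5  6  7  8  9 10 11 12 13 14 15 16 17 18
g(k):  0  0  0  0  1  1  1  1  2  2  2  2  0  0  0  0  1  1  1
So g(18) = 1.

1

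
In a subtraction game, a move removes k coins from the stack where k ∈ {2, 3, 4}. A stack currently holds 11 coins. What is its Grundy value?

Grundy values for subtraction set {2, 3, 4}:
k:     0  1  2  3  4  5  6  7  8  9 10 11
g(k):  0  0  1  1  2  2  0  0  1  1  2  2
So g(11) = 2.

2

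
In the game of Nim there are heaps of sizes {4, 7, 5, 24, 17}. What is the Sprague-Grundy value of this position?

Compute the nim-sum pairwise:
4 ⊕ 7 = 3
3 ⊕ 5 = 6
6 ⊕ 24 = 30
30 ⊕ 17 = 15

15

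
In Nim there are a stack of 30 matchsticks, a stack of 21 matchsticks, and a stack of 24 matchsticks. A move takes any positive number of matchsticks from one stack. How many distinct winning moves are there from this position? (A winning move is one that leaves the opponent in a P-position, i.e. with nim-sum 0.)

Nim-sum: 30 ^ 21 ^ 24 = 19.
The overall nim-sum is X = 19. A stack of size p has a winning move iff p XOR X < p (reduce it to p XOR X).
  30: 30 XOR 19 = 13 < 30 — winning move (to 13).
  21: 21 XOR 19 = 6 < 21 — winning move (to 6).
  24: 24 XOR 19 = 11 < 24 — winning move (to 11).
That gives 3 winning moves.

3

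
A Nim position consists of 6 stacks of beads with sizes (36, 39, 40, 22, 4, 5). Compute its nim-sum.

Nim-sum: 36 ⊕ 39 ⊕ 40 ⊕ 22 ⊕ 4 ⊕ 5 = 60.

60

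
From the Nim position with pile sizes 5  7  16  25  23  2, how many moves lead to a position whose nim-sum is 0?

Nim-sum: 5 ^ 7 ^ 16 ^ 25 ^ 23 ^ 2 = 30.
The overall nim-sum is X = 30. A pile of size p has a winning move iff p XOR X < p (reduce it to p XOR X).
  5: 5 XOR 30 = 27 ≥ 5 — no move.
  7: 7 XOR 30 = 25 ≥ 7 — no move.
  16: 16 XOR 30 = 14 < 16 — winning move (to 14).
  25: 25 XOR 30 = 7 < 25 — winning move (to 7).
  23: 23 XOR 30 = 9 < 23 — winning move (to 9).
  2: 2 XOR 30 = 28 ≥ 2 — no move.
That gives 3 winning moves.

3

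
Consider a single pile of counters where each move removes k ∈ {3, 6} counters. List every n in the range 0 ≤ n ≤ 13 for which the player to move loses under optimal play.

0, 1, 2, 9, 10, 11

Build the Grundy sequence with g(k) = mex{g(k−s) : s ∈ {3, 6}, s ≤ k}:
g(0) = mex{} = 0
g(1) = mex{} = 0
g(2) = mex{} = 0
g(3) = mex{0} = 1
g(4) = mex{0} = 1
g(5) = mex{0} = 1
g(6) = mex{0,1} = 2
g(7) = mex{0,1} = 2
g(8) = mex{0,1} = 2
g(9) = mex{1,2} = 0
g(10) = mex{1,2} = 0
g(11) = mex{1,2} = 0
g(12) = mex{0,2} = 1
g(13) = mex{0,2} = 1
The P-positions (g = 0) in 0..13 are 0, 1, 2, 9, 10, 11.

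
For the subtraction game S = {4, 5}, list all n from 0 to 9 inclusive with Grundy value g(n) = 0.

Grundy values for subtraction set {4, 5}:
g(0) = mex{} = 0
g(1) = mex{} = 0
g(2) = mex{} = 0
g(3) = mex{} = 0
g(4) = mex{0} = 1
g(5) = mex{0} = 1
g(6) = mex{0} = 1
g(7) = mex{0} = 1
g(8) = mex{0,1} = 2
g(9) = mex{1} = 0
The P-positions (g = 0) in 0..9 are 0, 1, 2, 3, 9.

0, 1, 2, 3, 9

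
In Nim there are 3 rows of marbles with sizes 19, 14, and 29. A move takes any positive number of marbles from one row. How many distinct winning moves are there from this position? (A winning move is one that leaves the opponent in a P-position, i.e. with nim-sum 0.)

0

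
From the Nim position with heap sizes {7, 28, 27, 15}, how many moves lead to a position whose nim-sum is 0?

3

Nim-sum: 7 ⊕ 28 ⊕ 27 ⊕ 15 = 15.
The overall nim-sum is X = 15. A heap of size p has a winning move iff p XOR X < p (reduce it to p XOR X).
  7: 7 XOR 15 = 8 ≥ 7 — no move.
  28: 28 XOR 15 = 19 < 28 — winning move (to 19).
  27: 27 XOR 15 = 20 < 27 — winning move (to 20).
  15: 15 XOR 15 = 0 < 15 — winning move (to 0).
That gives 3 winning moves.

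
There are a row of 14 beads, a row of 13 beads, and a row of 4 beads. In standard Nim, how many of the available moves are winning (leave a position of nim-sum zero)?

Nim-sum: 14 ⊕ 13 ⊕ 4 = 7.
The overall nim-sum is X = 7. A row of size p has a winning move iff p XOR X < p (reduce it to p XOR X).
  14: 14 XOR 7 = 9 < 14 — winning move (to 9).
  13: 13 XOR 7 = 10 < 13 — winning move (to 10).
  4: 4 XOR 7 = 3 < 4 — winning move (to 3).
That gives 3 winning moves.

3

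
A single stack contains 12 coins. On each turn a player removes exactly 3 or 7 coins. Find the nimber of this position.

0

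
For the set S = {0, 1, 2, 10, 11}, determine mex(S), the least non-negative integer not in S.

3

The values 0, 1, 2 are all present; 3 is the first non-negative integer missing from the set.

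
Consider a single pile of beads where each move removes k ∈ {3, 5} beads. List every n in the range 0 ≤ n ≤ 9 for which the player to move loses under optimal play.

0, 1, 2, 8, 9

Grundy values for subtraction set {3, 5}:
k:     0  1  2  3  4  5  6  7  8  9
g(k):  0  0  0  1  1  1  2  2  0  0
The P-positions (g = 0) in 0..9 are 0, 1, 2, 8, 9.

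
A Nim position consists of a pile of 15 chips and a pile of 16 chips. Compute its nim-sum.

Nim-sum: 15 ⊕ 16 = 31.

31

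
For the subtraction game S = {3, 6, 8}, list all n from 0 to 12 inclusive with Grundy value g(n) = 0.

0, 1, 2, 11, 12

Build the Grundy sequence with g(k) = mex{g(k−s) : s ∈ {3, 6, 8}, s ≤ k}:
k:     0  1  2  3  4  5  6  7  8  9 10 11 12
g(k):  0  0  0  1  1  1  2  2  2  3  3  0  0
The P-positions (g = 0) in 0..12 are 0, 1, 2, 11, 12.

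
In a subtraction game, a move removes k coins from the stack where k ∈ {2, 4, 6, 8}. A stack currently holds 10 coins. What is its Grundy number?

0

Compute g(0), g(1), … for moves {2, 4, 6, 8}:
g(0) = mex{} = 0
g(1) = mex{} = 0
g(2) = mex{0} = 1
g(3) = mex{0} = 1
g(4) = mex{0,1} = 2
g(5) = mex{0,1} = 2
g(6) = mex{0,1,2} = 3
g(7) = mex{0,1,2} = 3
g(8) = mex{0,1,2,3} = 4
g(9) = mex{0,1,2,3} = 4
g(10) = mex{1,2,3,4} = 0
So g(10) = 0.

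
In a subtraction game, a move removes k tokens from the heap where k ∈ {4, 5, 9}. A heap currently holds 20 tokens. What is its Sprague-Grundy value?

Compute g(0), g(1), … for moves {4, 5, 9}:
k:     0  1  2  3  4  5  6  7  8  9 10 11 12 13 14 15 16 17 18 19 20
g(k):  0  0  0  0  1  1  1  1  2  2  2  2  3  0  0  0  0  1  1  1  1
So g(20) = 1.

1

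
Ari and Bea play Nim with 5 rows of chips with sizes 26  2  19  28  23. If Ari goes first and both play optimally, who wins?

Write each in binary and XOR column by column:
  11010  (26)
  00010  (2)
  10011  (19)
  11100  (28)
  10111  (23)
  -----
  00000  (0)
The nim-sum is 0, so this is a P-position: the player to move is in a losing position under optimal play; Ari is about to move from it and so loses — Bea wins.

Bea wins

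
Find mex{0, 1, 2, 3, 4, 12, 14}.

The values 0, 1, 2, 3, 4 are all present; 5 is the first non-negative integer missing from the set.

5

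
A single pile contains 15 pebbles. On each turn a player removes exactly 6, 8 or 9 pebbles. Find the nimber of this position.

0

Grundy values for subtraction set {6, 8, 9}:
k:     0  1  2  3  4  5  6  7  8  9 10 11 12 13 14 15
g(k):  0  0  0  0  0  0  1  1  1  1  1  1  2  2  2  0
So g(15) = 0.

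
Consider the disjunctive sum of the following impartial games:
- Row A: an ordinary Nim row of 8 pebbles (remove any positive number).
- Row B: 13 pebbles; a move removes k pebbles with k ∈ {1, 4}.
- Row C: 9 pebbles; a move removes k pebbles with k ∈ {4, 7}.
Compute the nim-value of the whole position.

11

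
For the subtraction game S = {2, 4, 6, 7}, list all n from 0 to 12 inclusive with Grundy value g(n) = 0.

0, 1, 9, 10

Grundy values for subtraction set {2, 4, 6, 7}:
k:     0  1  2  3  4  5  6  7  8  9 10 11 12
g(k):  0  0  1  1  2  2  3  3  4  0  0  1  1
The P-positions (g = 0) in 0..12 are 0, 1, 9, 10.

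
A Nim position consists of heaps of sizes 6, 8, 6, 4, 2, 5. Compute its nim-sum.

Nim-sum: 6 XOR 8 XOR 6 XOR 4 XOR 2 XOR 5 = 11.

11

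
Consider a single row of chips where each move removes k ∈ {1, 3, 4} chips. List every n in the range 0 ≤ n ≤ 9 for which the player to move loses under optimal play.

0, 2, 7, 9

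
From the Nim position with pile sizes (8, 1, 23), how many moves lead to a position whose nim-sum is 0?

Nim-sum: 8 ^ 1 ^ 23 = 30.
The overall nim-sum is X = 30. A pile of size p has a winning move iff p XOR X < p (reduce it to p XOR X).
  8: 8 XOR 30 = 22 ≥ 8 — no move.
  1: 1 XOR 30 = 31 ≥ 1 — no move.
  23: 23 XOR 30 = 9 < 23 — winning move (to 9).
That gives 1 winning move.

1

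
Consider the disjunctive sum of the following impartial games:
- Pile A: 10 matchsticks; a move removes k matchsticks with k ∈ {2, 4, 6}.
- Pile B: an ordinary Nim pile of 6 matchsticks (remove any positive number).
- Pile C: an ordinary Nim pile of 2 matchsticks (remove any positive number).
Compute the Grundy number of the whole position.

5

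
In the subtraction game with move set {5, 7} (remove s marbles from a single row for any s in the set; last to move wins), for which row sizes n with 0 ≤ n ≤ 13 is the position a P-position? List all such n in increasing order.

0, 1, 2, 3, 4, 12, 13

Compute g(0), g(1), … for moves {5, 7}:
g(0) = mex{} = 0
g(1) = mex{} = 0
g(2) = mex{} = 0
g(3) = mex{} = 0
g(4) = mex{} = 0
g(5) = mex{0} = 1
g(6) = mex{0} = 1
g(7) = mex{0} = 1
g(8) = mex{0} = 1
g(9) = mex{0} = 1
g(10) = mex{0,1} = 2
g(11) = mex{0,1} = 2
g(12) = mex{1} = 0
g(13) = mex{1} = 0
The P-positions (g = 0) in 0..13 are 0, 1, 2, 3, 4, 12, 13.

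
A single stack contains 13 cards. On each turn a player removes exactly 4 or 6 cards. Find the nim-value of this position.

Grundy values for subtraction set {4, 6}:
g(0) = mex{} = 0
g(1) = mex{} = 0
g(2) = mex{} = 0
g(3) = mex{} = 0
g(4) = mex{0} = 1
g(5) = mex{0} = 1
g(6) = mex{0} = 1
g(7) = mex{0} = 1
g(8) = mex{0,1} = 2
g(9) = mex{0,1} = 2
g(10) = mex{1} = 0
g(11) = mex{1} = 0
g(12) = mex{1,2} = 0
g(13) = mex{1,2} = 0
So g(13) = 0.

0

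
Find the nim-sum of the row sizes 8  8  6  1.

7

Compute the nim-sum pairwise:
8 ^ 8 = 0
0 ^ 6 = 6
6 ^ 1 = 7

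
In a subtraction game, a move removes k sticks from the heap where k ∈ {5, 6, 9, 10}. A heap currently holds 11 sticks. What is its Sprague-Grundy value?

2

Compute g(0), g(1), … for moves {5, 6, 9, 10}:
g(0) = mex{} = 0
g(1) = mex{} = 0
g(2) = mex{} = 0
g(3) = mex{} = 0
g(4) = mex{} = 0
g(5) = mex{0} = 1
g(6) = mex{0} = 1
g(7) = mex{0} = 1
g(8) = mex{0} = 1
g(9) = mex{0} = 1
g(10) = mex{0,1} = 2
g(11) = mex{0,1} = 2
So g(11) = 2.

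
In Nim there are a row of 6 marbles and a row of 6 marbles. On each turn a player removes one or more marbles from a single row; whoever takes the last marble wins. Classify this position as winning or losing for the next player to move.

Losing position

Write each in binary and XOR column by column:
  110  (6)
  110  (6)
  ---
  000  (0)
The nim-sum is 0, so this is a P-position: the player to move is in a losing position under optimal play.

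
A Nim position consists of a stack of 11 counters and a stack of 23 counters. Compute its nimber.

Write each in binary and XOR column by column:
  01011  (11)
  10111  (23)
  -----
  11100  (28)

28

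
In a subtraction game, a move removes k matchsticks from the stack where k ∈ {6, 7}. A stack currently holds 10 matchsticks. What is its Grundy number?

1

Grundy values for subtraction set {6, 7}:
g(0) = mex{} = 0
g(1) = mex{} = 0
g(2) = mex{} = 0
g(3) = mex{} = 0
g(4) = mex{} = 0
g(5) = mex{} = 0
g(6) = mex{0} = 1
g(7) = mex{0} = 1
g(8) = mex{0} = 1
g(9) = mex{0} = 1
g(10) = mex{0} = 1
So g(10) = 1.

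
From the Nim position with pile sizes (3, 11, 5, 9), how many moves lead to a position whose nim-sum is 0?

1

Nim-sum: 3 ^ 11 ^ 5 ^ 9 = 4.
The overall nim-sum is X = 4. A pile of size p has a winning move iff p XOR X < p (reduce it to p XOR X).
  3: 3 XOR 4 = 7 ≥ 3 — no move.
  11: 11 XOR 4 = 15 ≥ 11 — no move.
  5: 5 XOR 4 = 1 < 5 — winning move (to 1).
  9: 9 XOR 4 = 13 ≥ 9 — no move.
That gives 1 winning move.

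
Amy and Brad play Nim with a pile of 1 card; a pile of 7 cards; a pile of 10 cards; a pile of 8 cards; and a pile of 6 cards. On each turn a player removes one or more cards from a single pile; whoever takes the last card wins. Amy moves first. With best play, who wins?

Amy wins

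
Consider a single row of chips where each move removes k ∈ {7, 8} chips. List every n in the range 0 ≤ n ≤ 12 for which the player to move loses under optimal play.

0, 1, 2, 3, 4, 5, 6

Grundy values for subtraction set {7, 8}:
g(0) = mex{} = 0
g(1) = mex{} = 0
g(2) = mex{} = 0
g(3) = mex{} = 0
g(4) = mex{} = 0
g(5) = mex{} = 0
g(6) = mex{} = 0
g(7) = mex{0} = 1
g(8) = mex{0} = 1
g(9) = mex{0} = 1
g(10) = mex{0} = 1
g(11) = mex{0} = 1
g(12) = mex{0} = 1
The P-positions (g = 0) in 0..12 are 0, 1, 2, 3, 4, 5, 6.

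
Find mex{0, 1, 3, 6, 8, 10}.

The values 0, 1 are all present; 2 is the first non-negative integer missing from the set.

2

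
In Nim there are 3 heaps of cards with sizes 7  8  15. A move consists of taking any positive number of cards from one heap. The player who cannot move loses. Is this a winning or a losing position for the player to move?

Compute the nim-sum pairwise:
7 ⊕ 8 = 15
15 ⊕ 15 = 0
The nim-sum is 0, so this is a P-position: the player to move is in a losing position under optimal play.

Losing position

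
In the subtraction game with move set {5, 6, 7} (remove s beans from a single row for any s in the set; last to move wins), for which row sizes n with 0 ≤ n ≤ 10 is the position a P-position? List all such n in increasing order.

Grundy values for subtraction set {5, 6, 7}:
g(0) = mex{} = 0
g(1) = mex{} = 0
g(2) = mex{} = 0
g(3) = mex{} = 0
g(4) = mex{} = 0
g(5) = mex{0} = 1
g(6) = mex{0} = 1
g(7) = mex{0} = 1
g(8) = mex{0} = 1
g(9) = mex{0} = 1
g(10) = mex{0,1} = 2
The P-positions (g = 0) in 0..10 are 0, 1, 2, 3, 4.

0, 1, 2, 3, 4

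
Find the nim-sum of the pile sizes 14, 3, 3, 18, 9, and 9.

28

Compute the nim-sum pairwise:
14 ^ 3 = 13
13 ^ 3 = 14
14 ^ 18 = 28
28 ^ 9 = 21
21 ^ 9 = 28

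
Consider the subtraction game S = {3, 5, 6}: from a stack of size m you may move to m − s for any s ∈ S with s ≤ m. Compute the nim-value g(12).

Build the Grundy sequence with g(k) = mex{g(k−s) : s ∈ {3, 5, 6}, s ≤ k}:
g(0) = mex{} = 0
g(1) = mex{} = 0
g(2) = mex{} = 0
g(3) = mex{0} = 1
g(4) = mex{0} = 1
g(5) = mex{0} = 1
g(6) = mex{0,1} = 2
g(7) = mex{0,1} = 2
g(8) = mex{0,1} = 2
g(9) = mex{1,2} = 0
g(10) = mex{1,2} = 0
g(11) = mex{1,2} = 0
g(12) = mex{0,2} = 1
So g(12) = 1.

1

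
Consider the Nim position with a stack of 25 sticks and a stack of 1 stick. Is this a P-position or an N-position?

Nim-sum: 25 ^ 1 = 24.
The nim-sum is 24 ≠ 0, so this is an N-position: the player to move can win.

N-position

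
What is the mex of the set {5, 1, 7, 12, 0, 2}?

The values 0, 1, 2 are all present; 3 is the first non-negative integer missing from the set.

3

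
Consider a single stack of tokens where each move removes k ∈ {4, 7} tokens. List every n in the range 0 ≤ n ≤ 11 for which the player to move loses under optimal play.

0, 1, 2, 3, 11

Build the Grundy sequence with g(k) = mex{g(k−s) : s ∈ {4, 7}, s ≤ k}:
k:     0  1  2  3  4  5  6  7  8  9 10 11
g(k):  0  0  0  0  1  1  1  1  2  2  2  0
The P-positions (g = 0) in 0..11 are 0, 1, 2, 3, 11.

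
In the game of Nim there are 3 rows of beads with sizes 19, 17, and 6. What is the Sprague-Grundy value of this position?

4

Compute the nim-sum pairwise:
19 ^ 17 = 2
2 ^ 6 = 4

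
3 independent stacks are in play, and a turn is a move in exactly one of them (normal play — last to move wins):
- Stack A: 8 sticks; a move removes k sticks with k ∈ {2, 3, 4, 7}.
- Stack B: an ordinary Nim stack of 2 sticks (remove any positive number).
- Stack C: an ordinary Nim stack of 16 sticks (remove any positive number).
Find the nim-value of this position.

Build the Grundy sequence for stack A with g(k) = mex{g(k−s) : s ∈ {2, 3, 4, 7}, s ≤ k}:
k:     0  1  2  3  4  5  6  7  8
g(k):  0  0  1  1  2  2  0  3  1
So g(8) = 1.
Stack B is a plain Nim stack of size 2, so its Grundy value is 2.
Stack C is a plain Nim stack of size 16, so its Grundy value is 16.
The value of a disjunctive sum is the nim-sum of the parts.
Combined value = 1 XOR 2 XOR 16 = 19.

19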